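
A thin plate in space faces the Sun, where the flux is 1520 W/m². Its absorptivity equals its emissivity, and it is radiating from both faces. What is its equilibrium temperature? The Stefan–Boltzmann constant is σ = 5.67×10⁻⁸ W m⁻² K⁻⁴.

Absorbed flux αS = emitted flux 2εσT⁴ per unit area; with α = ε this gives T = (S/2σ)^(1/4).
T = (1520 / (2 × 5.67×10⁻⁸))^(1/4) = (1.34×10^10)^(1/4).
T = 340 K.

T ≈ 340 K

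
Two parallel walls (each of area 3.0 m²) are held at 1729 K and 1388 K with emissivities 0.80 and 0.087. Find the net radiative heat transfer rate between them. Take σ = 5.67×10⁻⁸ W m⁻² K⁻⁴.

Q ≈ 75700 W

For two large parallel gray plates, q = σ(T₁⁴ − T₂⁴) / (1/ε₁ + 1/ε₂ − 1).
1/ε₁ + 1/ε₂ − 1 = 1/0.80 + 1/0.087 − 1 = 11.74.
T₁⁴ − T₂⁴ = 8.94×10^12 − 3.71×10^12 = 5.23×10^12 K⁴.
q = 5.67×10⁻⁸ × 5.23×10^12 / 11.74 = 25200 W/m².
Q = q·A = 25200 × 3.0 = 75700 W.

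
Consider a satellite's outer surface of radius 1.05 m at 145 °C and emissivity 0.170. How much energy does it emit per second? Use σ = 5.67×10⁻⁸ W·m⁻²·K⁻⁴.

A = 4πr² = 4π × (1.05)² = 13.9 m².
145 °C = 418 K.
P = εσAT⁴ = 0.170 × 5.67×10⁻⁸ × 13.9 × (418)⁴ = 0.170 × 5.67×10⁻⁸ × 13.9 × 3.05×10^10.
P = 4080 W.

P ≈ 4080 W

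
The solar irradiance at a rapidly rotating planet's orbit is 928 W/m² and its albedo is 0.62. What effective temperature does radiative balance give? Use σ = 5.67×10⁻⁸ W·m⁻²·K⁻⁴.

T ≈ 199 K

Power absorbed = (1−a)S·πR²; power emitted = 4πR²σT⁴. Equating and cancelling πR²:
T = ((1−a)S / 4σ)^(1/4) = (353 / (4 × 5.67×10⁻⁸))^(1/4) = (1.55×10^9)^(1/4).
T = 199 K.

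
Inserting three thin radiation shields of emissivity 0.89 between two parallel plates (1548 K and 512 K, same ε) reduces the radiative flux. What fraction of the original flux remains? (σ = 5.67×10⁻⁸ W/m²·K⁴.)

ratio ≈ 0.250

With N identical shields there are N+1 = 4 gaps in series, each with the same radiative resistance, so the flux falls to 1/(N+1) of its unshielded value.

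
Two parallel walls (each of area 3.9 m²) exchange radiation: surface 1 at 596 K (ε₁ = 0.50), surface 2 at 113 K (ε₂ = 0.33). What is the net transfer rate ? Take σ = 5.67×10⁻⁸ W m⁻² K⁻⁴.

Q ≈ 6910 W

For two large parallel gray plates, q = σ(T₁⁴ − T₂⁴) / (1/ε₁ + 1/ε₂ − 1).
1/ε₁ + 1/ε₂ − 1 = 1/0.50 + 1/0.33 − 1 = 4.030.
T₁⁴ − T₂⁴ = 1.26×10^11 − 1.63×10^8 = 1.26×10^11 K⁴.
q = 5.67×10⁻⁸ × 1.26×10^11 / 4.030 = 1770 W/m².
Q = q·A = 1770 × 3.9 = 6910 W.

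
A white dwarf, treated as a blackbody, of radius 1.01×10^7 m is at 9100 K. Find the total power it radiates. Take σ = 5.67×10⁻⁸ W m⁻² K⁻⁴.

A = 4πr² = 4π × (1.01×10^7)² = 1.28×10^15 m².
P = σAT⁴ = 5.67×10⁻⁸ × 1.28×10^15 × (9100)⁴ = 5.67×10⁻⁸ × 1.28×10^15 × 6.86×10^15.
P = 4.98×10^23 W.

P ≈ 4.98×10^23 W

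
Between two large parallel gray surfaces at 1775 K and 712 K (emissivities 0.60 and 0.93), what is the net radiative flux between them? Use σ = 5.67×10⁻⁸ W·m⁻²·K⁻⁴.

q ≈ 3.15×10^5 W/m²

For two large parallel gray plates, q = σ(T₁⁴ − T₂⁴) / (1/ε₁ + 1/ε₂ − 1).
1/ε₁ + 1/ε₂ − 1 = 1/0.60 + 1/0.93 − 1 = 1.742.
T₁⁴ − T₂⁴ = 9.93×10^12 − 2.57×10^11 = 9.67×10^12 K⁴.
q = 5.67×10⁻⁸ × 9.67×10^12 / 1.742 = 3.15×10^5 W/m².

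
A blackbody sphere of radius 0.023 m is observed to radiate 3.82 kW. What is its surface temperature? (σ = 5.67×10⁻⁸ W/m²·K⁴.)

T ≈ 1780 K

A = 4πr² = 4π × (0.023)² = 6.65×10^-3 m².
From P = σAT⁴, T = (P / σA)^(1/4) = (3820 / (5.67×10⁻⁸ × 6.65×10^-3))^(1/4).
T = (1.01×10^13)^(1/4) = 1780 K.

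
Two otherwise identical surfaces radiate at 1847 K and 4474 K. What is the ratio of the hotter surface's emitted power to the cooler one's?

ratio ≈ 34.4

P ∝ T⁴, so the ratio is (4474/1847)⁴ = (2.422)⁴ = 34.4.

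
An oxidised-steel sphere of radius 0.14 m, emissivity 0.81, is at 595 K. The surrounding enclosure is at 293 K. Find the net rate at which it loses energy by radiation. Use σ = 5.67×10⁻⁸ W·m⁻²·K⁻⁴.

A = 4πr² = 4π × (0.14)² = 0.246 m².
Q = εσA(T⁴ − T_s⁴). T⁴ − T_s⁴ = (595)⁴ − (293)⁴ = 1.25×10^11 − 7.37×10^9 = 1.18×10^11 K⁴.
Q = 0.81 × 5.67×10⁻⁸ × 0.246 × 1.18×10^11 = 1330 W.

Q ≈ 1330 W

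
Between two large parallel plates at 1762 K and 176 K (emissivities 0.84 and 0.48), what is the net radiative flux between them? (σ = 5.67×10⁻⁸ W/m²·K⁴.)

For two large parallel gray plates, q = σ(T₁⁴ − T₂⁴) / (1/ε₁ + 1/ε₂ − 1).
1/ε₁ + 1/ε₂ − 1 = 1/0.84 + 1/0.48 − 1 = 2.274.
T₁⁴ − T₂⁴ = 9.64×10^12 − 9.60×10^8 = 9.64×10^12 K⁴.
q = 5.67×10⁻⁸ × 9.64×10^12 / 2.274 = 2.40×10^5 W/m².

q ≈ 2.40×10^5 W/m²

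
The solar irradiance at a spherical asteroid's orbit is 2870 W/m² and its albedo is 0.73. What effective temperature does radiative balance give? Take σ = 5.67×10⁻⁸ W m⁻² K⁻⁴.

T ≈ 242 K

Power absorbed = (1−a)S·πR²; power emitted = 4πR²σT⁴. Equating and cancelling πR²:
T = ((1−a)S / 4σ)^(1/4) = (775 / (4 × 5.67×10⁻⁸))^(1/4) = (3.42×10^9)^(1/4).
T = 242 K.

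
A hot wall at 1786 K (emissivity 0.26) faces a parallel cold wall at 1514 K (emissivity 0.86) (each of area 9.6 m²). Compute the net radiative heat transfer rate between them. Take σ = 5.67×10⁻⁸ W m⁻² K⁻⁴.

For two large parallel gray plates, q = σ(T₁⁴ − T₂⁴) / (1/ε₁ + 1/ε₂ − 1).
1/ε₁ + 1/ε₂ − 1 = 1/0.26 + 1/0.86 − 1 = 4.009.
T₁⁴ − T₂⁴ = 1.02×10^13 − 5.25×10^12 = 4.92×10^12 K⁴.
q = 5.67×10⁻⁸ × 4.92×10^12 / 4.009 = 69600 W/m².
Q = q·A = 69600 × 9.6 = 6.68×10^5 W.

Q ≈ 6.68×10^5 W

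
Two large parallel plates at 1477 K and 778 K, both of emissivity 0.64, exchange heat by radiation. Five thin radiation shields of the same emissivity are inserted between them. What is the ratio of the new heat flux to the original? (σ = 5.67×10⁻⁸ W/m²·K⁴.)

With N identical shields there are N+1 = 6 gaps in series, each with the same radiative resistance, so the flux falls to 1/(N+1) of its unshielded value.

ratio ≈ 0.167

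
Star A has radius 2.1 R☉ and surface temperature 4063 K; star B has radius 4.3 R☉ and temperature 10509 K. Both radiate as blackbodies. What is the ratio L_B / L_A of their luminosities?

L_B/L_A ≈ 188

L = 4πR²σT⁴ ∝ R²T⁴, so L_B/L_A = (4.3/2.1)² × (10509/4063)⁴ = 4.19 × 44.8 = 188.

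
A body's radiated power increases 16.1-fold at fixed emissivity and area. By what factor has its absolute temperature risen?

factor ≈ 2.00

P ∝ T⁴ ⇒ T ∝ P^(1/4), so T scales by (16.1)^(1/4) = 2.00.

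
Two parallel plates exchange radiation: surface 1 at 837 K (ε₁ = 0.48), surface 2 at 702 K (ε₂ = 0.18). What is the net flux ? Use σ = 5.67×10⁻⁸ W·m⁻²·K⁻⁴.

q ≈ 2120 W/m²

For two large parallel gray plates, q = σ(T₁⁴ − T₂⁴) / (1/ε₁ + 1/ε₂ − 1).
1/ε₁ + 1/ε₂ − 1 = 1/0.48 + 1/0.18 − 1 = 6.639.
T₁⁴ − T₂⁴ = 4.91×10^11 − 2.43×10^11 = 2.48×10^11 K⁴.
q = 5.67×10⁻⁸ × 2.48×10^11 / 6.639 = 2120 W/m².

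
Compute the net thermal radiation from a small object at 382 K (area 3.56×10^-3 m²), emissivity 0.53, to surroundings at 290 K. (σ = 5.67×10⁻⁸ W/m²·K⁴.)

Q = εσA(T⁴ − T_s⁴). T⁴ − T_s⁴ = (382)⁴ − (290)⁴ = 2.13×10^10 − 7.07×10^9 = 1.42×10^10 K⁴.
Q = 0.53 × 5.67×10⁻⁸ × 3.56×10^-3 × 1.42×10^10 = 1.52 W.

Q ≈ 1.52 W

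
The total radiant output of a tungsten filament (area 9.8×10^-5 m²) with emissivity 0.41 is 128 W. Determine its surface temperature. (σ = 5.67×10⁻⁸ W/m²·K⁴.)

T ≈ 2740 K

From P = εσAT⁴, T = (P / εσA)^(1/4) = (128 / (0.41 × 5.67×10⁻⁸ × 9.80×10^-5))^(1/4).
T = (5.62×10^13)^(1/4) = 2740 K.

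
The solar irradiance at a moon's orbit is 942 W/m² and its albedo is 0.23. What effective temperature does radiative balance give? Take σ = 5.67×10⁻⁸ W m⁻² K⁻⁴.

T ≈ 238 K

Power absorbed = (1−a)S·πR²; power emitted = 4πR²σT⁴. Equating and cancelling πR²:
T = ((1−a)S / 4σ)^(1/4) = (725 / (4 × 5.67×10⁻⁸))^(1/4) = (3.20×10^9)^(1/4).
T = 238 K.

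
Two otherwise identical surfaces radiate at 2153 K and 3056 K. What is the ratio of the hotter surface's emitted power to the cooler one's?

P ∝ T⁴, so the ratio is (3056/2153)⁴ = (1.419)⁴ = 4.06.

ratio ≈ 4.06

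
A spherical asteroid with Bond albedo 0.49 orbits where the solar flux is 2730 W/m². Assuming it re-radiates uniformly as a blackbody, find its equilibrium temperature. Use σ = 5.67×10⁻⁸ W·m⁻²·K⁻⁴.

T ≈ 280 K

Power absorbed = (1−a)S·πR²; power emitted = 4πR²σT⁴. Equating and cancelling πR²:
T = ((1−a)S / 4σ)^(1/4) = (1390 / (4 × 5.67×10⁻⁸))^(1/4) = (6.14×10^9)^(1/4).
T = 280 K.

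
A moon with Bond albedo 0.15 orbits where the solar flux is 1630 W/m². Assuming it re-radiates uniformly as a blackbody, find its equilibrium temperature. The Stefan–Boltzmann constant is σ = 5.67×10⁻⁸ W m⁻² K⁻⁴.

Power absorbed = (1−a)S·πR²; power emitted = 4πR²σT⁴. Equating and cancelling πR²:
T = ((1−a)S / 4σ)^(1/4) = (1390 / (4 × 5.67×10⁻⁸))^(1/4) = (6.11×10^9)^(1/4).
T = 280 K.

T ≈ 280 K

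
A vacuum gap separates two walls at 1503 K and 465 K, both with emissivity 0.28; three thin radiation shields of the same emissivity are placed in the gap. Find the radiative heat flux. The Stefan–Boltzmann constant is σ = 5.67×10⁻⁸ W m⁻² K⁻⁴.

Each of the 4 gaps contributes resistance (2/ε − 1) = 2/0.28 − 1 = 6.143; total = 24.57.
q = σ(T₁⁴ − T₂⁴) / 24.57 = 5.67×10⁻⁸ × 5.06×10^12 / 24.57 = 11700 W/m².

q ≈ 11700 W/m²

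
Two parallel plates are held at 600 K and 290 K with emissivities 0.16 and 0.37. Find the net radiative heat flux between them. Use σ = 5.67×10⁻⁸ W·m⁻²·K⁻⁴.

q ≈ 874 W/m²

For two large parallel gray plates, q = σ(T₁⁴ − T₂⁴) / (1/ε₁ + 1/ε₂ − 1).
1/ε₁ + 1/ε₂ − 1 = 1/0.16 + 1/0.37 − 1 = 7.953.
T₁⁴ − T₂⁴ = 1.30×10^11 − 7.07×10^9 = 1.23×10^11 K⁴.
q = 5.67×10⁻⁸ × 1.23×10^11 / 7.953 = 874 W/m².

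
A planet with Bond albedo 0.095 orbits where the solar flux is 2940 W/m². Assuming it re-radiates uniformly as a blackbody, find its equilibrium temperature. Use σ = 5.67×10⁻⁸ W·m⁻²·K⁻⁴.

T ≈ 329 K

Power absorbed = (1−a)S·πR²; power emitted = 4πR²σT⁴. Equating and cancelling πR²:
T = ((1−a)S / 4σ)^(1/4) = (2660 / (4 × 5.67×10⁻⁸))^(1/4) = (1.17×10^10)^(1/4).
T = 329 K.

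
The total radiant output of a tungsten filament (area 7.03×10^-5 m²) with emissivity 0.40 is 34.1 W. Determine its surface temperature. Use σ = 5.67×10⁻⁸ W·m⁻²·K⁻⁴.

From P = εσAT⁴, T = (P / εσA)^(1/4) = (34.1 / (0.40 × 5.67×10⁻⁸ × 7.03×10^-5))^(1/4).
T = (2.14×10^13)^(1/4) = 2150 K.

T ≈ 2150 K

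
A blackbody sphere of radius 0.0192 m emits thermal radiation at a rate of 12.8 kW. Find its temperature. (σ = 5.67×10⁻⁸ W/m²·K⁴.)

A = 4πr² = 4π × (0.0192)² = 4.63×10^-3 m².
From P = σAT⁴, T = (P / σA)^(1/4) = (12800 / (5.67×10⁻⁸ × 4.63×10^-3))^(1/4).
T = (4.87×10^13)^(1/4) = 2640 K.

T ≈ 2640 K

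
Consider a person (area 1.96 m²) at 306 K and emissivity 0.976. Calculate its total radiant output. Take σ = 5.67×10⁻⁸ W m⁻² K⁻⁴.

P ≈ 951 W

P = εσAT⁴ = 0.976 × 5.67×10⁻⁸ × 1.96 × (306)⁴ = 0.976 × 5.67×10⁻⁸ × 1.96 × 8.77×10^9.
P = 951 W.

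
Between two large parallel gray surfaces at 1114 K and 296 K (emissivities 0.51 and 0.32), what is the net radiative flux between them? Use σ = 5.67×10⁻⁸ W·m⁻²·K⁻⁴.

For two large parallel gray plates, q = σ(T₁⁴ − T₂⁴) / (1/ε₁ + 1/ε₂ − 1).
1/ε₁ + 1/ε₂ − 1 = 1/0.51 + 1/0.32 − 1 = 4.086.
T₁⁴ − T₂⁴ = 1.54×10^12 − 7.68×10^9 = 1.53×10^12 K⁴.
q = 5.67×10⁻⁸ × 1.53×10^12 / 4.086 = 21300 W/m².

q ≈ 21300 W/m²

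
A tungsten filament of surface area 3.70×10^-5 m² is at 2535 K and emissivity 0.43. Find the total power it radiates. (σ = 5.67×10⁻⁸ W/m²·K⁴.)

P ≈ 37.3 W

P = εσAT⁴ = 0.43 × 5.67×10⁻⁸ × 3.70×10^-5 × (2535)⁴ = 0.43 × 5.67×10⁻⁸ × 3.70×10^-5 × 4.13×10^13.
P = 37.3 W.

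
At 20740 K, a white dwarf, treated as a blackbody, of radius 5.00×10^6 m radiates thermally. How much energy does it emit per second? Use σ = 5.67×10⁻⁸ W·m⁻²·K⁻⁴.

P ≈ 3.30×10^24 W

A = 4πr² = 4π × (5.00×10^6)² = 3.14×10^14 m².
P = σAT⁴ = 5.67×10⁻⁸ × 3.14×10^14 × (20740)⁴ = 5.67×10⁻⁸ × 3.14×10^14 × 1.85×10^17.
P = 3.30×10^24 W.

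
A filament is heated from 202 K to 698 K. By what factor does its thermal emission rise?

P ∝ T⁴, so the ratio is (698/202)⁴ = (3.455)⁴ = 143.

ratio ≈ 143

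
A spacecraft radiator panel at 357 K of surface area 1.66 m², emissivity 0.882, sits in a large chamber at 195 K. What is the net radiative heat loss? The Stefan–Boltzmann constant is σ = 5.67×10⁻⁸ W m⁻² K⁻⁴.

Q = εσA(T⁴ − T_s⁴). T⁴ − T_s⁴ = (357)⁴ − (195)⁴ = 1.62×10^10 − 1.45×10^9 = 1.48×10^10 K⁴.
Q = 0.882 × 5.67×10⁻⁸ × 1.66 × 1.48×10^10 = 1230 W.

Q ≈ 1230 W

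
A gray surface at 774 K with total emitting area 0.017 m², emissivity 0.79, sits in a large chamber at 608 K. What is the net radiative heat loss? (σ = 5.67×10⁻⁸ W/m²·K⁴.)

Q = εσA(T⁴ − T_s⁴). T⁴ − T_s⁴ = (774)⁴ − (608)⁴ = 3.59×10^11 − 1.37×10^11 = 2.22×10^11 K⁴.
Q = 0.79 × 5.67×10⁻⁸ × 0.0170 × 2.22×10^11 = 169 W.

Q ≈ 169 W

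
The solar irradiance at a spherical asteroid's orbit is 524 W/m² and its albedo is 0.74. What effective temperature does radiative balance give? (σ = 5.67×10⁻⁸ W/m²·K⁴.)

T ≈ 157 K

Power absorbed = (1−a)S·πR²; power emitted = 4πR²σT⁴. Equating and cancelling πR²:
T = ((1−a)S / 4σ)^(1/4) = (136 / (4 × 5.67×10⁻⁸))^(1/4) = (6.01×10^8)^(1/4).
T = 157 K.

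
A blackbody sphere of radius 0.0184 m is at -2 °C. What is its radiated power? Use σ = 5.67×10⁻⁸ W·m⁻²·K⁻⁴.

A = 4πr² = 4π × (0.0184)² = 4.25×10^-3 m².
-2 °C = 271 K.
P = σAT⁴ = 5.67×10⁻⁸ × 4.25×10^-3 × (271)⁴ = 5.67×10⁻⁸ × 4.25×10^-3 × 5.39×10^9.
P = 1.30 W.

P ≈ 1.30 W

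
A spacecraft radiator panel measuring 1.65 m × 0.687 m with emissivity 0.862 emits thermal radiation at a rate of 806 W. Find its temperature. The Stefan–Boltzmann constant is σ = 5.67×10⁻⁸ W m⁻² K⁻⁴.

T ≈ 347 K

A = 1.65 × 0.687 = 1.13 m².
From P = εσAT⁴, T = (P / εσA)^(1/4) = (806 / (0.862 × 5.67×10⁻⁸ × 1.13))^(1/4).
T = (1.45×10^10)^(1/4) = 347 K.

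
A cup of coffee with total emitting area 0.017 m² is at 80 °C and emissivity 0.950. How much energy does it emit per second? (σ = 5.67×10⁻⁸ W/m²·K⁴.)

P ≈ 14.2 W

80 °C = 353 K.
Stefan–Boltzmann: P = εσAT⁴ = 0.950 × 5.67×10⁻⁸ × 0.0170 × (353)⁴ = 0.950 × 5.67×10⁻⁸ × 0.0170 × 1.55×10^10.
P = 14.2 W.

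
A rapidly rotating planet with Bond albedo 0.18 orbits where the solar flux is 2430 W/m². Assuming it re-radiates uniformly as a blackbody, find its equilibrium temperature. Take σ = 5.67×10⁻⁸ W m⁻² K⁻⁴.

Power absorbed = (1−a)S·πR²; power emitted = 4πR²σT⁴. Equating and cancelling πR²:
T = ((1−a)S / 4σ)^(1/4) = (1990 / (4 × 5.67×10⁻⁸))^(1/4) = (8.79×10^9)^(1/4).
T = 306 K.

T ≈ 306 K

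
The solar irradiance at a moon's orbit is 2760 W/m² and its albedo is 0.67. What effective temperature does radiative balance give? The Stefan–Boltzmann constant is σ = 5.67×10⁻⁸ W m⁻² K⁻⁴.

T ≈ 252 K

Power absorbed = (1−a)S·πR²; power emitted = 4πR²σT⁴. Equating and cancelling πR²:
T = ((1−a)S / 4σ)^(1/4) = (911 / (4 × 5.67×10⁻⁸))^(1/4) = (4.02×10^9)^(1/4).
T = 252 K.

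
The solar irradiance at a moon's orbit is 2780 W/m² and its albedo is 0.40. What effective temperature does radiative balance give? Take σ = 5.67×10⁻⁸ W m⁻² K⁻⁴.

Power absorbed = (1−a)S·πR²; power emitted = 4πR²σT⁴. Equating and cancelling πR²:
T = ((1−a)S / 4σ)^(1/4) = (1670 / (4 × 5.67×10⁻⁸))^(1/4) = (7.35×10^9)^(1/4).
T = 293 K.

T ≈ 293 K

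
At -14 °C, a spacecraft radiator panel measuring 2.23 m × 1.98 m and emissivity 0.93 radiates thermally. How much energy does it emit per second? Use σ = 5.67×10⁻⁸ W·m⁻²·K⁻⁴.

P ≈ 1050 W

A = 2.23 × 1.98 = 4.42 m².
-14 °C = 259 K.
P = εσAT⁴ = 0.93 × 5.67×10⁻⁸ × 4.42 × (259)⁴ = 0.93 × 5.67×10⁻⁸ × 4.42 × 4.50×10^9.
P = 1050 W.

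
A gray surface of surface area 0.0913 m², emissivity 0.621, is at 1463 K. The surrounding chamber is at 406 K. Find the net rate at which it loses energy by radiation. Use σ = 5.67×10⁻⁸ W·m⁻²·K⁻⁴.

Q = εσA(T⁴ − T_s⁴). T⁴ − T_s⁴ = (1463)⁴ − (406)⁴ = 4.58×10^12 − 2.72×10^10 = 4.55×10^12 K⁴.
Q = 0.621 × 5.67×10⁻⁸ × 0.0913 × 4.55×10^12 = 14600 W.

Q ≈ 14600 W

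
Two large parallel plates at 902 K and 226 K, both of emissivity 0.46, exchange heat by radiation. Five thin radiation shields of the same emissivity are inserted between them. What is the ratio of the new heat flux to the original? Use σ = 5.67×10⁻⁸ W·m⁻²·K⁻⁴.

ratio ≈ 0.167

With N identical shields there are N+1 = 6 gaps in series, each with the same radiative resistance, so the flux falls to 1/(N+1) of its unshielded value.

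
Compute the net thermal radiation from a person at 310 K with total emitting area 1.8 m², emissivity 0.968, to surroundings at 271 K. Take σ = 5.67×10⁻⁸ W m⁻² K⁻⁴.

Q ≈ 380 W

Q = εσA(T⁴ − T_s⁴). T⁴ − T_s⁴ = (310)⁴ − (271)⁴ = 9.24×10^9 − 5.39×10^9 = 3.84×10^9 K⁴.
Q = 0.968 × 5.67×10⁻⁸ × 1.80 × 3.84×10^9 = 380 W.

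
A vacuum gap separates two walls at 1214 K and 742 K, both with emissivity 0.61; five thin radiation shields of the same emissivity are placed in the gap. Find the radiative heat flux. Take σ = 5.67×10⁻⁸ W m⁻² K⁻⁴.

Each of the 6 gaps contributes resistance (2/ε − 1) = 2/0.61 − 1 = 2.279; total = 13.67.
q = σ(T₁⁴ − T₂⁴) / 13.67 = 5.67×10⁻⁸ × 1.87×10^12 / 13.67 = 7750 W/m².

q ≈ 7750 W/m²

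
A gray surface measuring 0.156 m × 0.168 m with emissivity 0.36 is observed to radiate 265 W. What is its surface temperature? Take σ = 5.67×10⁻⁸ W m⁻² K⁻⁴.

T ≈ 839 K

A = 0.156 × 0.168 = 0.0262 m².
From P = εσAT⁴, T = (P / εσA)^(1/4) = (265 / (0.36 × 5.67×10⁻⁸ × 0.0262))^(1/4).
T = (4.95×10^11)^(1/4) = 839 K.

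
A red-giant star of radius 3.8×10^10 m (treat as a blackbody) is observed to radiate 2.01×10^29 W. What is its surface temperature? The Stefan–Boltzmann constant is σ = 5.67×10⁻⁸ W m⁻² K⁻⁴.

T ≈ 3740 K

A = 4πr² = 4π × (3.8×10^10)² = 1.81×10^22 m².
From P = σAT⁴, T = (P / σA)^(1/4) = (2.01×10^29 / (5.67×10⁻⁸ × 1.81×10^22))^(1/4).
T = (1.95×10^14)^(1/4) = 3740 K.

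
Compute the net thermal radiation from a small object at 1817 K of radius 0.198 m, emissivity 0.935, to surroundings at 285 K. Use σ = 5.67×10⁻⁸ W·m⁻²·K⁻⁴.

A = 4πr² = 4π × (0.198)² = 0.493 m².
Q = εσA(T⁴ − T_s⁴). T⁴ − T_s⁴ = (1817)⁴ − (285)⁴ = 1.09×10^13 − 6.60×10^9 = 1.09×10^13 K⁴.
Q = 0.935 × 5.67×10⁻⁸ × 0.493 × 1.09×10^13 = 2.85×10^5 W.

Q ≈ 2.85×10^5 W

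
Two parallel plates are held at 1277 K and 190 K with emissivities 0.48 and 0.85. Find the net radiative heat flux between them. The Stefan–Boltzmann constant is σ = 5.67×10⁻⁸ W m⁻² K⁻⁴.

q ≈ 66700 W/m²

For two large parallel gray plates, q = σ(T₁⁴ − T₂⁴) / (1/ε₁ + 1/ε₂ − 1).
1/ε₁ + 1/ε₂ − 1 = 1/0.48 + 1/0.85 − 1 = 2.260.
T₁⁴ − T₂⁴ = 2.66×10^12 − 1.30×10^9 = 2.66×10^12 K⁴.
q = 5.67×10⁻⁸ × 2.66×10^12 / 2.260 = 66700 W/m².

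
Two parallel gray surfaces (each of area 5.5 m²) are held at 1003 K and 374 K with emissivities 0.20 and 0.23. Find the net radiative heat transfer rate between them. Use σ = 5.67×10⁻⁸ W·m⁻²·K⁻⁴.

Q ≈ 37100 W

For two large parallel gray plates, q = σ(T₁⁴ − T₂⁴) / (1/ε₁ + 1/ε₂ − 1).
1/ε₁ + 1/ε₂ − 1 = 1/0.20 + 1/0.23 − 1 = 8.348.
T₁⁴ − T₂⁴ = 1.01×10^12 − 1.96×10^10 = 9.92×10^11 K⁴.
q = 5.67×10⁻⁸ × 9.92×10^11 / 8.348 = 6740 W/m².
Q = q·A = 6740 × 5.5 = 37100 W.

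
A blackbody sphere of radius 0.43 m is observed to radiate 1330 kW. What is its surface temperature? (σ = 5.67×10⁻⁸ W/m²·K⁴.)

A = 4πr² = 4π × (0.43)² = 2.32 m².
From P = σAT⁴, T = (P / σA)^(1/4) = (1.33×10^6 / (5.67×10⁻⁸ × 2.32))^(1/4).
T = (1.01×10^13)^(1/4) = 1780 K.

T ≈ 1780 K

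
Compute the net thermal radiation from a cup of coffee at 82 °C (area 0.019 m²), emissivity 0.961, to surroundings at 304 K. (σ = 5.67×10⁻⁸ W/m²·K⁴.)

Q ≈ 7.60 W

Convert: 82 °C = 355 K.
Q = εσA(T⁴ − T_s⁴). T⁴ − T_s⁴ = (355)⁴ − (304)⁴ = 1.59×10^10 − 8.54×10^9 = 7.34×10^9 K⁴.
Q = 0.961 × 5.67×10⁻⁸ × 0.0190 × 7.34×10^9 = 7.60 W.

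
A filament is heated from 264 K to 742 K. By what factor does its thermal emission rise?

ratio ≈ 62.4

P ∝ T⁴, so the ratio is (742/264)⁴ = (2.811)⁴ = 62.4.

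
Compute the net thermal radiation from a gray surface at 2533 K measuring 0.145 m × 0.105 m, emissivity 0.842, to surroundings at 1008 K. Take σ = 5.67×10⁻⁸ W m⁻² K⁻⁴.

Q ≈ 29200 W

A = 0.145 × 0.105 = 0.0152 m².
Q = εσA(T⁴ − T_s⁴). T⁴ − T_s⁴ = (2533)⁴ − (1008)⁴ = 4.12×10^13 − 1.03×10^12 = 4.01×10^13 K⁴.
Q = 0.842 × 5.67×10⁻⁸ × 0.0152 × 4.01×10^13 = 29200 W.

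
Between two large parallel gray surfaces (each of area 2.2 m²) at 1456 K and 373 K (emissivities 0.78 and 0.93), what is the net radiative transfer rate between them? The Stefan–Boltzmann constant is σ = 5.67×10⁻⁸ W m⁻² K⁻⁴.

Q ≈ 4.11×10^5 W

For two large parallel gray plates, q = σ(T₁⁴ − T₂⁴) / (1/ε₁ + 1/ε₂ − 1).
1/ε₁ + 1/ε₂ − 1 = 1/0.78 + 1/0.93 − 1 = 1.357.
T₁⁴ − T₂⁴ = 4.49×10^12 − 1.94×10^10 = 4.47×10^12 K⁴.
q = 5.67×10⁻⁸ × 4.47×10^12 / 1.357 = 1.87×10^5 W/m².
Q = q·A = 1.87×10^5 × 2.2 = 4.11×10^5 W.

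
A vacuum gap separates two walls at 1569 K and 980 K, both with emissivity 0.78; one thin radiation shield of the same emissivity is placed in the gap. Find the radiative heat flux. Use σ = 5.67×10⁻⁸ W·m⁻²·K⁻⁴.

Each of the 2 gaps contributes resistance (2/ε − 1) = 2/0.78 − 1 = 1.564; total = 3.128.
q = σ(T₁⁴ − T₂⁴) / 3.128 = 5.67×10⁻⁸ × 5.14×10^12 / 3.128 = 93100 W/m².

q ≈ 93100 W/m²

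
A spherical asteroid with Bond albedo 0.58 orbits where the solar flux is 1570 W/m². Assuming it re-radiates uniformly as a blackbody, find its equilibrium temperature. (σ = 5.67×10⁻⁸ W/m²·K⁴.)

T ≈ 232 K

Power absorbed = (1−a)S·πR²; power emitted = 4πR²σT⁴. Equating and cancelling πR²:
T = ((1−a)S / 4σ)^(1/4) = (659 / (4 × 5.67×10⁻⁸))^(1/4) = (2.91×10^9)^(1/4).
T = 232 K.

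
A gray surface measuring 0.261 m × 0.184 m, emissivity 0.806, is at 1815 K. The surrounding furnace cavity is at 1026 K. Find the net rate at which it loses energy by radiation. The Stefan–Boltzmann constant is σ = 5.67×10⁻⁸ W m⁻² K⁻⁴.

Q ≈ 21400 W

A = 0.261 × 0.184 = 0.0480 m².
Q = εσA(T⁴ − T_s⁴). T⁴ − T_s⁴ = (1815)⁴ − (1026)⁴ = 1.09×10^13 − 1.11×10^12 = 9.74×10^12 K⁴.
Q = 0.806 × 5.67×10⁻⁸ × 0.0480 × 9.74×10^12 = 21400 W.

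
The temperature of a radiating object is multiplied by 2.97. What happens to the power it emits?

P ∝ T⁴, so the power scales as (2.97)⁴ = 77.8.

factor ≈ 77.8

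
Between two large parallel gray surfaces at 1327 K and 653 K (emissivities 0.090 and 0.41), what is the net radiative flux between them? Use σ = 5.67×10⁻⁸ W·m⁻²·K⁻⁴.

For two large parallel gray plates, q = σ(T₁⁴ − T₂⁴) / (1/ε₁ + 1/ε₂ − 1).
1/ε₁ + 1/ε₂ − 1 = 1/0.090 + 1/0.41 − 1 = 12.55.
T₁⁴ − T₂⁴ = 3.10×10^12 − 1.82×10^11 = 2.92×10^12 K⁴.
q = 5.67×10⁻⁸ × 2.92×10^12 / 12.55 = 13200 W/m².

q ≈ 13200 W/m²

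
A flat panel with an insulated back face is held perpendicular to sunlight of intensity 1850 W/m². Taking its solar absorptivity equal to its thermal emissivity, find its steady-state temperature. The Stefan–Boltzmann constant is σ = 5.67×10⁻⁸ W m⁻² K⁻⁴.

Absorbed flux αS = emitted flux εσT⁴ (one radiating face); with α = ε, T = (S/σ)^(1/4).
T = (1850 / 5.67×10⁻⁸)^(1/4) = (3.26×10^10)^(1/4).
T = 425 K.

T ≈ 425 K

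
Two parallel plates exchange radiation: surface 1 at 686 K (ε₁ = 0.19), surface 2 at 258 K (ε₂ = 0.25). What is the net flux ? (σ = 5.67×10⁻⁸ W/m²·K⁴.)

For two large parallel gray plates, q = σ(T₁⁴ − T₂⁴) / (1/ε₁ + 1/ε₂ − 1).
1/ε₁ + 1/ε₂ − 1 = 1/0.19 + 1/0.25 − 1 = 8.263.
T₁⁴ − T₂⁴ = 2.21×10^11 − 4.43×10^9 = 2.17×10^11 K⁴.
q = 5.67×10⁻⁸ × 2.17×10^11 / 8.263 = 1490 W/m².

q ≈ 1490 W/m²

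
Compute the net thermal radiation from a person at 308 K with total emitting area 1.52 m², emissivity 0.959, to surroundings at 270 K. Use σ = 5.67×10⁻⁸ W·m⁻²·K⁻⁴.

Q ≈ 305 W

Q = εσA(T⁴ − T_s⁴). T⁴ − T_s⁴ = (308)⁴ − (270)⁴ = 9.00×10^9 − 5.31×10^9 = 3.68×10^9 K⁴.
Q = 0.959 × 5.67×10⁻⁸ × 1.52 × 3.68×10^9 = 305 W.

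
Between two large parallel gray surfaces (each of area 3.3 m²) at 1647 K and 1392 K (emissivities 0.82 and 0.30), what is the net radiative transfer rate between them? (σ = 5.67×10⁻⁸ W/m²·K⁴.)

Q ≈ 1.90×10^5 W

For two large parallel gray plates, q = σ(T₁⁴ − T₂⁴) / (1/ε₁ + 1/ε₂ − 1).
1/ε₁ + 1/ε₂ − 1 = 1/0.82 + 1/0.30 − 1 = 3.553.
T₁⁴ − T₂⁴ = 7.36×10^12 − 3.75×10^12 = 3.60×10^12 K⁴.
q = 5.67×10⁻⁸ × 3.60×10^12 / 3.553 = 57500 W/m².
Q = q·A = 57500 × 3.3 = 1.90×10^5 W.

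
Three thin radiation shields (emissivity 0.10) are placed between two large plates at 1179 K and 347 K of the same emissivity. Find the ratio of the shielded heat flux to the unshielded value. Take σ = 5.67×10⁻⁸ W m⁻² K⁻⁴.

ratio ≈ 0.250

With N identical shields there are N+1 = 4 gaps in series, each with the same radiative resistance, so the flux falls to 1/(N+1) of its unshielded value.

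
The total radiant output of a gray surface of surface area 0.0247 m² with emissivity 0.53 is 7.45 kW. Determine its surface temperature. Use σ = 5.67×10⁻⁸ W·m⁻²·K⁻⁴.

From P = εσAT⁴, T = (P / εσA)^(1/4) = (7450 / (0.53 × 5.67×10⁻⁸ × 0.0247))^(1/4).
T = (1.00×10^13)^(1/4) = 1780 K.

T ≈ 1780 K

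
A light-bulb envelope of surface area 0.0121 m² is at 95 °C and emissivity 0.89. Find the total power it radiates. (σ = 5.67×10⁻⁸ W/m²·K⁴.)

95 °C = 368 K.
P = εσAT⁴ = 0.89 × 5.67×10⁻⁸ × 0.0121 × (368)⁴ = 0.89 × 5.67×10⁻⁸ × 0.0121 × 1.83×10^10.
P = 11.2 W.

P ≈ 11.2 W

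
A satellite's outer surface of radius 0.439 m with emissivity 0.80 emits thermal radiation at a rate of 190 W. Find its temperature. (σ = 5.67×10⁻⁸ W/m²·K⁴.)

A = 4πr² = 4π × (0.439)² = 2.42 m².
From P = εσAT⁴, T = (P / εσA)^(1/4) = (190 / (0.80 × 5.67×10⁻⁸ × 2.42))^(1/4).
T = (1.73×10^9)^(1/4) = 204 K.

T ≈ 204 K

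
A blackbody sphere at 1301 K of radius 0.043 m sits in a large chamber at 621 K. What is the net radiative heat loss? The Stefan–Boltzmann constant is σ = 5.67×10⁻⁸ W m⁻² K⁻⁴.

A = 4πr² = 4π × (0.043)² = 0.0232 m².
Q = σA(T⁴ − T_s⁴). T⁴ − T_s⁴ = (1301)⁴ − (621)⁴ = 2.86×10^12 − 1.49×10^11 = 2.72×10^12 K⁴.
Q = 5.67×10⁻⁸ × 0.0232 × 2.72×10^12 = 3580 W.

Q ≈ 3580 W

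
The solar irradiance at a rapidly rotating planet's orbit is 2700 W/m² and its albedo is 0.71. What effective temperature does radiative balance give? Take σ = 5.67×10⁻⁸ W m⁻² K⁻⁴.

T ≈ 242 K

Power absorbed = (1−a)S·πR²; power emitted = 4πR²σT⁴. Equating and cancelling πR²:
T = ((1−a)S / 4σ)^(1/4) = (783 / (4 × 5.67×10⁻⁸))^(1/4) = (3.45×10^9)^(1/4).
T = 242 K.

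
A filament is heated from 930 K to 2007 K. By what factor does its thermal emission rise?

ratio ≈ 21.7

P ∝ T⁴, so the ratio is (2007/930)⁴ = (2.158)⁴ = 21.7.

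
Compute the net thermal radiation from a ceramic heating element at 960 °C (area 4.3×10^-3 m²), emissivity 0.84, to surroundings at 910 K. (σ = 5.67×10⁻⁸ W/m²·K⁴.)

Q ≈ 333 W

Convert: 960 °C = 1233 K.
Q = εσA(T⁴ − T_s⁴). T⁴ − T_s⁴ = (1233)⁴ − (910)⁴ = 2.31×10^12 − 6.86×10^11 = 1.63×10^12 K⁴.
Q = 0.84 × 5.67×10⁻⁸ × 4.30×10^-3 × 1.63×10^12 = 333 W.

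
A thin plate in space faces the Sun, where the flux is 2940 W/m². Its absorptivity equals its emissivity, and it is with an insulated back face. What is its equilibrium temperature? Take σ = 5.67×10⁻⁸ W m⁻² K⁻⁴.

T ≈ 477 K

Absorbed flux αS = emitted flux εσT⁴ (one radiating face); with α = ε, T = (S/σ)^(1/4).
T = (2940 / 5.67×10⁻⁸)^(1/4) = (5.19×10^10)^(1/4).
T = 477 K.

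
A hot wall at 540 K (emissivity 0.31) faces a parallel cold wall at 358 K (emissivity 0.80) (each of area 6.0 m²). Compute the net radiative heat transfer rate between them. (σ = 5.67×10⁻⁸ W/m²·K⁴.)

For two large parallel gray plates, q = σ(T₁⁴ − T₂⁴) / (1/ε₁ + 1/ε₂ − 1).
1/ε₁ + 1/ε₂ − 1 = 1/0.31 + 1/0.80 − 1 = 3.476.
T₁⁴ − T₂⁴ = 8.50×10^10 − 1.64×10^10 = 6.86×10^10 K⁴.
q = 5.67×10⁻⁸ × 6.86×10^10 / 3.476 = 1120 W/m².
Q = q·A = 1120 × 6.0 = 6710 W.

Q ≈ 6710 W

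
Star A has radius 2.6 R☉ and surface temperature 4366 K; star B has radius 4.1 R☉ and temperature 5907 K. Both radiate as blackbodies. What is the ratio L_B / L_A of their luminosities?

L_B/L_A ≈ 8.33

L = 4πR²σT⁴ ∝ R²T⁴, so L_B/L_A = (4.1/2.6)² × (5907/4366)⁴ = 2.49 × 3.35 = 8.33.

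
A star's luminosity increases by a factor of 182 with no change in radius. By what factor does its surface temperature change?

P ∝ T⁴ ⇒ T ∝ P^(1/4), so T scales by (182)^(1/4) = 3.67.

factor ≈ 3.67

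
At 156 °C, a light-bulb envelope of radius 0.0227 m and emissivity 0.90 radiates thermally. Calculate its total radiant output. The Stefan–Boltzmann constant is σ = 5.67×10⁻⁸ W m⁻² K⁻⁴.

A = 4πr² = 4π × (0.0227)² = 6.48×10^-3 m².
156 °C = 429 K.
Stefan–Boltzmann: P = εσAT⁴ = 0.90 × 5.67×10⁻⁸ × 6.48×10^-3 × (429)⁴ = 0.90 × 5.67×10⁻⁸ × 6.48×10^-3 × 3.39×10^10.
P = 11.2 W.

P ≈ 11.2 W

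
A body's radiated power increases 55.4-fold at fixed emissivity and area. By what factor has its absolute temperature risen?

P ∝ T⁴ ⇒ T ∝ P^(1/4), so T scales by (55.4)^(1/4) = 2.73.

factor ≈ 2.73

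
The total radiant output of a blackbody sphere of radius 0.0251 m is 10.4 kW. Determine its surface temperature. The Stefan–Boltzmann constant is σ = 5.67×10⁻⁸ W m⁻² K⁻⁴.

T ≈ 2190 K

A = 4πr² = 4π × (0.0251)² = 7.92×10^-3 m².
From P = σAT⁴, T = (P / σA)^(1/4) = (10400 / (5.67×10⁻⁸ × 7.92×10^-3))^(1/4).
T = (2.32×10^13)^(1/4) = 2190 K.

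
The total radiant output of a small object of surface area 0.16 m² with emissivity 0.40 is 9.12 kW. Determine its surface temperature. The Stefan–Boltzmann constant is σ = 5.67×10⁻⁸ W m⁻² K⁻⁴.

From P = εσAT⁴, T = (P / εσA)^(1/4) = (9120 / (0.40 × 5.67×10⁻⁸ × 0.160))^(1/4).
T = (2.51×10^12)^(1/4) = 1260 K.

T ≈ 1260 K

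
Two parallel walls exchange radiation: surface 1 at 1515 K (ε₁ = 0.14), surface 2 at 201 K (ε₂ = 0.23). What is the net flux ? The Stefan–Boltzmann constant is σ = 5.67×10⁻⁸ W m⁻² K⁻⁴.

q ≈ 28500 W/m²

For two large parallel gray plates, q = σ(T₁⁴ − T₂⁴) / (1/ε₁ + 1/ε₂ − 1).
1/ε₁ + 1/ε₂ − 1 = 1/0.14 + 1/0.23 − 1 = 10.49.
T₁⁴ − T₂⁴ = 5.27×10^12 − 1.63×10^9 = 5.27×10^12 K⁴.
q = 5.67×10⁻⁸ × 5.27×10^12 / 10.49 = 28500 W/m².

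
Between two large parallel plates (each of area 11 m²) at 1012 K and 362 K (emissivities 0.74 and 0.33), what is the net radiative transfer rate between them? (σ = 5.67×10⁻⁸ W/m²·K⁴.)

Q ≈ 1.90×10^5 W

For two large parallel gray plates, q = σ(T₁⁴ − T₂⁴) / (1/ε₁ + 1/ε₂ − 1).
1/ε₁ + 1/ε₂ − 1 = 1/0.74 + 1/0.33 − 1 = 3.382.
T₁⁴ − T₂⁴ = 1.05×10^12 − 1.72×10^10 = 1.03×10^12 K⁴.
q = 5.67×10⁻⁸ × 1.03×10^12 / 3.382 = 17300 W/m².
Q = q·A = 17300 × 11 = 1.90×10^5 W.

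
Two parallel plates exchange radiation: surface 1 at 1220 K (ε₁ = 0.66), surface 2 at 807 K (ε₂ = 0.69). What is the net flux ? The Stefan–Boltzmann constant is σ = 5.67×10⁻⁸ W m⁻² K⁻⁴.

q ≈ 51700 W/m²

For two large parallel gray plates, q = σ(T₁⁴ − T₂⁴) / (1/ε₁ + 1/ε₂ − 1).
1/ε₁ + 1/ε₂ − 1 = 1/0.66 + 1/0.69 − 1 = 1.964.
T₁⁴ − T₂⁴ = 2.22×10^12 − 4.24×10^11 = 1.79×10^12 K⁴.
q = 5.67×10⁻⁸ × 1.79×10^12 / 1.964 = 51700 W/m².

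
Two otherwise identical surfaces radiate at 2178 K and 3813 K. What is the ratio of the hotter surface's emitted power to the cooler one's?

ratio ≈ 9.39

P ∝ T⁴, so the ratio is (3813/2178)⁴ = (1.751)⁴ = 9.39.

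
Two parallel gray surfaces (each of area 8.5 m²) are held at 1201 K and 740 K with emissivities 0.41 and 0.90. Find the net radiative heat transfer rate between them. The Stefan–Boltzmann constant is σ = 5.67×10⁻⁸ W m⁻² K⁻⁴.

For two large parallel gray plates, q = σ(T₁⁴ − T₂⁴) / (1/ε₁ + 1/ε₂ − 1).
1/ε₁ + 1/ε₂ − 1 = 1/0.41 + 1/0.90 − 1 = 2.550.
T₁⁴ − T₂⁴ = 2.08×10^12 − 3.00×10^11 = 1.78×10^12 K⁴.
q = 5.67×10⁻⁸ × 1.78×10^12 / 2.550 = 39600 W/m².
Q = q·A = 39600 × 8.5 = 3.37×10^5 W.

Q ≈ 3.37×10^5 W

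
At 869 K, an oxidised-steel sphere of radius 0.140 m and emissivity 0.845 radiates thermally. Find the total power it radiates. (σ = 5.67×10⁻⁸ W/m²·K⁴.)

A = 4πr² = 4π × (0.140)² = 0.246 m².
P = εσAT⁴ = 0.845 × 5.67×10⁻⁸ × 0.246 × (869)⁴ = 0.845 × 5.67×10⁻⁸ × 0.246 × 5.70×10^11.
P = 6730 W.

P ≈ 6730 W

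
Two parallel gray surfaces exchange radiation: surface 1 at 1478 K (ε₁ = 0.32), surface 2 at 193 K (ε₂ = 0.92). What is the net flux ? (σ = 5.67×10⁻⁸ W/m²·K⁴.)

For two large parallel gray plates, q = σ(T₁⁴ − T₂⁴) / (1/ε₁ + 1/ε₂ − 1).
1/ε₁ + 1/ε₂ − 1 = 1/0.32 + 1/0.92 − 1 = 3.212.
T₁⁴ − T₂⁴ = 4.77×10^12 − 1.39×10^9 = 4.77×10^12 K⁴.
q = 5.67×10⁻⁸ × 4.77×10^12 / 3.212 = 84200 W/m².

q ≈ 84200 W/m²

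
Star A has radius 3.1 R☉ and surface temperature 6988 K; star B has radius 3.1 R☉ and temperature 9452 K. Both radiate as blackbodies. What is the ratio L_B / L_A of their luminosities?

L = 4πR²σT⁴ ∝ R²T⁴, so L_B/L_A = (3.1/3.1)² × (9452/6988)⁴ = 1.00 × 3.35 = 3.35.

L_B/L_A ≈ 3.35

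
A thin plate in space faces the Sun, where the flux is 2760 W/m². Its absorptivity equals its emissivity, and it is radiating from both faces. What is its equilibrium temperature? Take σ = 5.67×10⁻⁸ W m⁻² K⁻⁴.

Absorbed flux αS = emitted flux 2εσT⁴ per unit area; with α = ε this gives T = (S/2σ)^(1/4).
T = (2760 / (2 × 5.67×10⁻⁸))^(1/4) = (2.43×10^10)^(1/4).
T = 395 K.

T ≈ 395 K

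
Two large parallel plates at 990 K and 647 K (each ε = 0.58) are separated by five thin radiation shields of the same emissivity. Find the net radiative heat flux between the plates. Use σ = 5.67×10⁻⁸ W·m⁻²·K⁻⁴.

Each of the 6 gaps contributes resistance (2/ε − 1) = 2/0.58 − 1 = 2.448; total = 14.69.
q = σ(T₁⁴ − T₂⁴) / 14.69 = 5.67×10⁻⁸ × 7.85×10^11 / 14.69 = 3030 W/m².

q ≈ 3030 W/m²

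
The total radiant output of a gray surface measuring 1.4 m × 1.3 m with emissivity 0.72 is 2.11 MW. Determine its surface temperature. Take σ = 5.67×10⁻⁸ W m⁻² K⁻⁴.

A = 1.4 × 1.3 = 1.82 m².
From P = εσAT⁴, T = (P / εσA)^(1/4) = (2.11×10^6 / (0.72 × 5.67×10⁻⁸ × 1.82))^(1/4).
T = (2.84×10^13)^(1/4) = 2310 K.

T ≈ 2310 K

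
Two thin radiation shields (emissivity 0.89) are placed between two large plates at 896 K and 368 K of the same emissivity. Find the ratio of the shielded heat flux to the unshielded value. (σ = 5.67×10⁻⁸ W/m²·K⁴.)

With N identical shields there are N+1 = 3 gaps in series, each with the same radiative resistance, so the flux falls to 1/(N+1) of its unshielded value.

ratio ≈ 0.333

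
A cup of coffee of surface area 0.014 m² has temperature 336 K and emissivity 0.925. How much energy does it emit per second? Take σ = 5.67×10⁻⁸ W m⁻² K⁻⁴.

P ≈ 9.36 W

P = εσAT⁴ = 0.925 × 5.67×10⁻⁸ × 0.0140 × (336)⁴ = 0.925 × 5.67×10⁻⁸ × 0.0140 × 1.27×10^10.
P = 9.36 W.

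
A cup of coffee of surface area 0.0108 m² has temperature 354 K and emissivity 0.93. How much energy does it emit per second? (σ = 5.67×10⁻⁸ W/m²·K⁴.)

P ≈ 8.94 W

P = εσAT⁴ = 0.93 × 5.67×10⁻⁸ × 0.0108 × (354)⁴ = 0.93 × 5.67×10⁻⁸ × 0.0108 × 1.57×10^10.
P = 8.94 W.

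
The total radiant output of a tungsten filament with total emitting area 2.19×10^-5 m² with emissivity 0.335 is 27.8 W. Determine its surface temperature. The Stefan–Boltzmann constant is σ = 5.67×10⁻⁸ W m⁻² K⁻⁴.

T ≈ 2860 K

From P = εσAT⁴, T = (P / εσA)^(1/4) = (27.8 / (0.335 × 5.67×10⁻⁸ × 2.19×10^-5))^(1/4).
T = (6.68×10^13)^(1/4) = 2860 K.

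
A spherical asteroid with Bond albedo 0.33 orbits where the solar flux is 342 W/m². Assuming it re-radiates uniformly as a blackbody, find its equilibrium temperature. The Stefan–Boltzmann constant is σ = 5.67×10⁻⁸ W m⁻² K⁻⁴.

Power absorbed = (1−a)S·πR²; power emitted = 4πR²σT⁴. Equating and cancelling πR²:
T = ((1−a)S / 4σ)^(1/4) = (229 / (4 × 5.67×10⁻⁸))^(1/4) = (1.01×10^9)^(1/4).
T = 178 K.

T ≈ 178 K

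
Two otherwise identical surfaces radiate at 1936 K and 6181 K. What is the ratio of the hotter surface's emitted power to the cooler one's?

ratio ≈ 104

P ∝ T⁴, so the ratio is (6181/1936)⁴ = (3.193)⁴ = 104.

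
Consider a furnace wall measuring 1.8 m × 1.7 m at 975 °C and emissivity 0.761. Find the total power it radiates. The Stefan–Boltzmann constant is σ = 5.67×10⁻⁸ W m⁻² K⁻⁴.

A = 1.8 × 1.7 = 3.06 m².
975 °C = 1248 K.
P = εσAT⁴ = 0.761 × 5.67×10⁻⁸ × 3.06 × (1248)⁴ = 0.761 × 5.67×10⁻⁸ × 3.06 × 2.43×10^12.
P = 3.20×10^5 W.

P ≈ 3.20×10^5 W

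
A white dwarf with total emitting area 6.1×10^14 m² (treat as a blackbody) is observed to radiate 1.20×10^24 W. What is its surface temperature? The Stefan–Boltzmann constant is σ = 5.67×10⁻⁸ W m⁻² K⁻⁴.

From P = σAT⁴, T = (P / σA)^(1/4) = (1.20×10^24 / (5.67×10⁻⁸ × 6.10×10^14))^(1/4).
T = (3.47×10^16)^(1/4) = 13600 K.

T ≈ 13600 K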